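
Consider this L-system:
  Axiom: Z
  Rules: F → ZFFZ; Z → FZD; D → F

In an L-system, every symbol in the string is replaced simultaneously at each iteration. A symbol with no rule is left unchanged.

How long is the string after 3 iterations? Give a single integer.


Step 0: length = 1
Step 1: length = 3
Step 2: length = 8
Step 3: length = 26

Answer: 26


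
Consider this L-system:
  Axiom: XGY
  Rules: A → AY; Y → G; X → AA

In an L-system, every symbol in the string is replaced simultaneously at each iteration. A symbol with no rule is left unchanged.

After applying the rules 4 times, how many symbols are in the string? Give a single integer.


Step 0: length = 3
Step 1: length = 4
Step 2: length = 6
Step 3: length = 8
Step 4: length = 10

Answer: 10


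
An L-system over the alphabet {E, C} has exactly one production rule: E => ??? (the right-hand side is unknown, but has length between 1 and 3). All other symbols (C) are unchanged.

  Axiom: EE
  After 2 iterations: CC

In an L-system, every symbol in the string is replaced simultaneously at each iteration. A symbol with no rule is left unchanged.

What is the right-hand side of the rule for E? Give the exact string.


Answer: C

Derivation:
Trying E => C:
  Step 0: EE
  Step 1: CC
  Step 2: CC
Matches the given result.


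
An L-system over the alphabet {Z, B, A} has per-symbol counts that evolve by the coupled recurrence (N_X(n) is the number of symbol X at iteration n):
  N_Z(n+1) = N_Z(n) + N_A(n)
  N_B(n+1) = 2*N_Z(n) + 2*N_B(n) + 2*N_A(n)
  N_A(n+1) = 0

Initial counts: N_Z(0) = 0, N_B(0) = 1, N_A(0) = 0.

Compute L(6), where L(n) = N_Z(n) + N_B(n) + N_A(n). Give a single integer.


Answer: 64

Derivation:
Step 0: N_Z=0, N_B=1, N_A=0, L=1
Step 1: N_Z=0, N_B=2, N_A=0, L=2
Step 2: N_Z=0, N_B=4, N_A=0, L=4
Step 3: N_Z=0, N_B=8, N_A=0, L=8
Step 4: N_Z=0, N_B=16, N_A=0, L=16
Step 5: N_Z=0, N_B=32, N_A=0, L=32
Step 6: N_Z=0, N_B=64, N_A=0, L=64


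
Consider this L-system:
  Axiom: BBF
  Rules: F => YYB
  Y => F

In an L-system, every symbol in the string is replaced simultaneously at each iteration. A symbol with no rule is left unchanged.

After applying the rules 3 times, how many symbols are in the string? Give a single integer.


Answer: 9

Derivation:
Step 0: length = 3
Step 1: length = 5
Step 2: length = 5
Step 3: length = 9


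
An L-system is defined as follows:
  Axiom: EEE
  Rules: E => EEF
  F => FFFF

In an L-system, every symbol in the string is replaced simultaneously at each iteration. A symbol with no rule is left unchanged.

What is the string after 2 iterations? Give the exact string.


Step 0: EEE
Step 1: EEFEEFEEF
Step 2: EEFEEFFFFFEEFEEFFFFFEEFEEFFFFF

Answer: EEFEEFFFFFEEFEEFFFFFEEFEEFFFFF


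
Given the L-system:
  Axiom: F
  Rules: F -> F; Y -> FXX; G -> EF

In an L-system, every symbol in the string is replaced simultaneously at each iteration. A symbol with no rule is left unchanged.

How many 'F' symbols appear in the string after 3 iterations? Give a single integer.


Step 0: F  (1 'F')
Step 1: F  (1 'F')
Step 2: F  (1 'F')
Step 3: F  (1 'F')

Answer: 1


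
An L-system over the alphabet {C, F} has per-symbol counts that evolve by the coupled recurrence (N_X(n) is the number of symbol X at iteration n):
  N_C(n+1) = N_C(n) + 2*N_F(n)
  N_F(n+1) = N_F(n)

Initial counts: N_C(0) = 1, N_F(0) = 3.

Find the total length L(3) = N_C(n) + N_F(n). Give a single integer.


Step 0: N_C=1, N_F=3, L=4
Step 1: N_C=7, N_F=3, L=10
Step 2: N_C=13, N_F=3, L=16
Step 3: N_C=19, N_F=3, L=22

Answer: 22


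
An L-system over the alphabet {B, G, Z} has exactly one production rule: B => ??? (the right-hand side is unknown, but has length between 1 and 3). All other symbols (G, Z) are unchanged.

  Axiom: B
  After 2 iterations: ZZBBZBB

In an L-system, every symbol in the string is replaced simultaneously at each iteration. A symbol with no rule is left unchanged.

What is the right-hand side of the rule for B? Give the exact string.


Trying B => ZBB:
  Step 0: B
  Step 1: ZBB
  Step 2: ZZBBZBB
Matches the given result.

Answer: ZBB


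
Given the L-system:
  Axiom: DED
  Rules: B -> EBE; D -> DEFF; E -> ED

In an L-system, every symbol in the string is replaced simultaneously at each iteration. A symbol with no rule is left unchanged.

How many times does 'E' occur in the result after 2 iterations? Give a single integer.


Answer: 6

Derivation:
Step 0: DED  (1 'E')
Step 1: DEFFEDDEFF  (3 'E')
Step 2: DEFFEDFFEDDEFFDEFFEDFF  (6 'E')


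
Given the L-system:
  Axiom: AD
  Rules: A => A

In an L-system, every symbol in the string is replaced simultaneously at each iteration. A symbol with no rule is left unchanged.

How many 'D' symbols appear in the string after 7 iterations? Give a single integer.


Answer: 1

Derivation:
Step 0: AD  (1 'D')
Step 1: AD  (1 'D')
Step 2: AD  (1 'D')
Step 3: AD  (1 'D')
Step 4: AD  (1 'D')
Step 5: AD  (1 'D')
Step 6: AD  (1 'D')
Step 7: AD  (1 'D')


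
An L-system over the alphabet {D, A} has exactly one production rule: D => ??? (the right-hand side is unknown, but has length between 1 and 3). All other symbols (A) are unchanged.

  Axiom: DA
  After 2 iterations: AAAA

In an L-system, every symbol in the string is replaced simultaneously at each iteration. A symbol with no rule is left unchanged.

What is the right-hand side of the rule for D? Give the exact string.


Answer: AAA

Derivation:
Trying D => AAA:
  Step 0: DA
  Step 1: AAAA
  Step 2: AAAA
Matches the given result.


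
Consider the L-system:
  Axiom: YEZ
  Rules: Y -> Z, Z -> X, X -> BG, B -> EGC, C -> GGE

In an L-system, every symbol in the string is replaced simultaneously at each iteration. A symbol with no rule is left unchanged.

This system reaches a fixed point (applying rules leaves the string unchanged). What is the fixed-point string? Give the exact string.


Step 0: YEZ
Step 1: ZEX
Step 2: XEBG
Step 3: BGEEGCG
Step 4: EGCGEEGGGEG
Step 5: EGGGEGEEGGGEG
Step 6: EGGGEGEEGGGEG  (unchanged — fixed point at step 5)

Answer: EGGGEGEEGGGEG


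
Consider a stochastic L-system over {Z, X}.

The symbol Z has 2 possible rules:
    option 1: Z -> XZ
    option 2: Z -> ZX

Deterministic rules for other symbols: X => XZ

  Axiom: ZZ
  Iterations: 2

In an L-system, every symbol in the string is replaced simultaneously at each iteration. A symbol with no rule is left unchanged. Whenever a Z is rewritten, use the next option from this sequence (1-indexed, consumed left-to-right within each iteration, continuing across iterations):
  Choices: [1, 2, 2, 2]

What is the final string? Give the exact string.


Answer: XZZXZXXZ

Derivation:
Step 0: ZZ
Step 1: XZZX  (used choices [1, 2])
Step 2: XZZXZXXZ  (used choices [2, 2])


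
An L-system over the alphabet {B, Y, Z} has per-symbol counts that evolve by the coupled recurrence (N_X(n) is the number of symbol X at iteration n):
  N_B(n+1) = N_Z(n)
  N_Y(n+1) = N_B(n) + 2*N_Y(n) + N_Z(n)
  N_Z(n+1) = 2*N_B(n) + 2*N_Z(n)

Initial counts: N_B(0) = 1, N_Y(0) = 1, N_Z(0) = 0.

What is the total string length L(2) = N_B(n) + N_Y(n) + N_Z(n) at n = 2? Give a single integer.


Step 0: N_B=1, N_Y=1, N_Z=0, L=2
Step 1: N_B=0, N_Y=3, N_Z=2, L=5
Step 2: N_B=2, N_Y=8, N_Z=4, L=14

Answer: 14


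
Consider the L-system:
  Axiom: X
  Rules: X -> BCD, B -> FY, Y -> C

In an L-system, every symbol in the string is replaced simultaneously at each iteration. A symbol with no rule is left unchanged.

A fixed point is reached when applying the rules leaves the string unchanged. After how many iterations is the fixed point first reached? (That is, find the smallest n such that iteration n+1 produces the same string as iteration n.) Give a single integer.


Answer: 3

Derivation:
Step 0: X
Step 1: BCD
Step 2: FYCD
Step 3: FCCD
Step 4: FCCD  (unchanged — fixed point at step 3)


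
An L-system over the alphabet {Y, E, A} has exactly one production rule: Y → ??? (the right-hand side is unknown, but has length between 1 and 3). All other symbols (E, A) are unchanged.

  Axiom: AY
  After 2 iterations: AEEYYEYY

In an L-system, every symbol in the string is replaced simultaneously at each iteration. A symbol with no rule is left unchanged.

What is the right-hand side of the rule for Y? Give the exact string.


Trying Y → EYY:
  Step 0: AY
  Step 1: AEYY
  Step 2: AEEYYEYY
Matches the given result.

Answer: EYY


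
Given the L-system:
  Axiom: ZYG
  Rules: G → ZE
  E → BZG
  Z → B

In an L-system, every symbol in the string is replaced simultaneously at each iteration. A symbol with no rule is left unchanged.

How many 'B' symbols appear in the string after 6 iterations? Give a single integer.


Answer: 9

Derivation:
Step 0: ZYG  (0 'B')
Step 1: BYZE  (1 'B')
Step 2: BYBBZG  (3 'B')
Step 3: BYBBBZE  (4 'B')
Step 4: BYBBBBBZG  (6 'B')
Step 5: BYBBBBBBZE  (7 'B')
Step 6: BYBBBBBBBBZG  (9 'B')


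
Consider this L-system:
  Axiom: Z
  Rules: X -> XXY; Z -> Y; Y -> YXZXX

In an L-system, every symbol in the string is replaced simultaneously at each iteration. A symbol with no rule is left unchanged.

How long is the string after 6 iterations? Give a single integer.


Answer: 613

Derivation:
Step 0: length = 1
Step 1: length = 1
Step 2: length = 5
Step 3: length = 15
Step 4: length = 53
Step 5: length = 179
Step 6: length = 613


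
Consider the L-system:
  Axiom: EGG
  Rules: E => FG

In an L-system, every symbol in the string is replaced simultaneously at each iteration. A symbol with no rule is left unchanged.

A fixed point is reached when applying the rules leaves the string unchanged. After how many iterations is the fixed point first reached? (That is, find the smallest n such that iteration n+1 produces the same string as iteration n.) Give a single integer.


Step 0: EGG
Step 1: FGGG
Step 2: FGGG  (unchanged — fixed point at step 1)

Answer: 1


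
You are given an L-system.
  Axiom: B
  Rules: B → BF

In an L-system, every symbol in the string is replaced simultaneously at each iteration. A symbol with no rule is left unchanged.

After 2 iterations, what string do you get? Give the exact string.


Answer: BFF

Derivation:
Step 0: B
Step 1: BF
Step 2: BFF


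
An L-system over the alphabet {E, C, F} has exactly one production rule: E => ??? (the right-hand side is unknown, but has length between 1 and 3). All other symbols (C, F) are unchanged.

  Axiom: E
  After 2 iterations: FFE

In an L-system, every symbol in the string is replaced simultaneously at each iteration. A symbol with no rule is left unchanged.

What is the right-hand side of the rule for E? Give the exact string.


Answer: FE

Derivation:
Trying E => FE:
  Step 0: E
  Step 1: FE
  Step 2: FFE
Matches the given result.


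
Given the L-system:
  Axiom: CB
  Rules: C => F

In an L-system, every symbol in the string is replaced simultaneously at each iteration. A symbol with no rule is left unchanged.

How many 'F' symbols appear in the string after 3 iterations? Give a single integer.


Answer: 1

Derivation:
Step 0: CB  (0 'F')
Step 1: FB  (1 'F')
Step 2: FB  (1 'F')
Step 3: FB  (1 'F')


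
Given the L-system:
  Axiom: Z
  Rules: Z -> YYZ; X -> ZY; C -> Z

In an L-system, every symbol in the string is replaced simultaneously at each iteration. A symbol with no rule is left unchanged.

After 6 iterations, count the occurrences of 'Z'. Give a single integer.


Answer: 1

Derivation:
Step 0: Z  (1 'Z')
Step 1: YYZ  (1 'Z')
Step 2: YYYYZ  (1 'Z')
Step 3: YYYYYYZ  (1 'Z')
Step 4: YYYYYYYYZ  (1 'Z')
Step 5: YYYYYYYYYYZ  (1 'Z')
Step 6: YYYYYYYYYYYYZ  (1 'Z')


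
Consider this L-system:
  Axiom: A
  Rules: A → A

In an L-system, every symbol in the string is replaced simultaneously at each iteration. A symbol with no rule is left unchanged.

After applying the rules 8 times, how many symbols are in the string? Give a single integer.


Answer: 1

Derivation:
Step 0: length = 1
Step 1: length = 1
Step 2: length = 1
Step 3: length = 1
Step 4: length = 1
Step 5: length = 1
Step 6: length = 1
Step 7: length = 1
Step 8: length = 1


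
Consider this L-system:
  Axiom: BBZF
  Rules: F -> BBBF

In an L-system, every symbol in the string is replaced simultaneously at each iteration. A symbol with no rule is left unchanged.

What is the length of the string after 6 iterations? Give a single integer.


Answer: 22

Derivation:
Step 0: length = 4
Step 1: length = 7
Step 2: length = 10
Step 3: length = 13
Step 4: length = 16
Step 5: length = 19
Step 6: length = 22


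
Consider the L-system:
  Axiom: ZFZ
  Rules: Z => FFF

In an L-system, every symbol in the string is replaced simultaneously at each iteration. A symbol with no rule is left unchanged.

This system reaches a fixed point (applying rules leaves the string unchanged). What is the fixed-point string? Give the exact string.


Step 0: ZFZ
Step 1: FFFFFFF
Step 2: FFFFFFF  (unchanged — fixed point at step 1)

Answer: FFFFFFF


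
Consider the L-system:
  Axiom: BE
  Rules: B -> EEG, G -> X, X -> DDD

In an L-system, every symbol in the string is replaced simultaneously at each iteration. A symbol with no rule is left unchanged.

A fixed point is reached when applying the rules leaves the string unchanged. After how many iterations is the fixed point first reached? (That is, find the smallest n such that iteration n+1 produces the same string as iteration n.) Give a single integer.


Answer: 3

Derivation:
Step 0: BE
Step 1: EEGE
Step 2: EEXE
Step 3: EEDDDE
Step 4: EEDDDE  (unchanged — fixed point at step 3)


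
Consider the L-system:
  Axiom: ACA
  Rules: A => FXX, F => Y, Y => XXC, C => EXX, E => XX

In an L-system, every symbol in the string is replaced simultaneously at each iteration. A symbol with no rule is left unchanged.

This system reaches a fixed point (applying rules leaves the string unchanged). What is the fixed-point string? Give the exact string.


Step 0: ACA
Step 1: FXXEXXFXX
Step 2: YXXXXXXYXX
Step 3: XXCXXXXXXXXCXX
Step 4: XXEXXXXXXXXXXEXXXX
Step 5: XXXXXXXXXXXXXXXXXXXX
Step 6: XXXXXXXXXXXXXXXXXXXX  (unchanged — fixed point at step 5)

Answer: XXXXXXXXXXXXXXXXXXXX


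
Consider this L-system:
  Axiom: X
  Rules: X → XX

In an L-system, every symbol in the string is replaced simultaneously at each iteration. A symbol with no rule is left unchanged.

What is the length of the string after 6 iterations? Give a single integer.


Step 0: length = 1
Step 1: length = 2
Step 2: length = 4
Step 3: length = 8
Step 4: length = 16
Step 5: length = 32
Step 6: length = 64

Answer: 64


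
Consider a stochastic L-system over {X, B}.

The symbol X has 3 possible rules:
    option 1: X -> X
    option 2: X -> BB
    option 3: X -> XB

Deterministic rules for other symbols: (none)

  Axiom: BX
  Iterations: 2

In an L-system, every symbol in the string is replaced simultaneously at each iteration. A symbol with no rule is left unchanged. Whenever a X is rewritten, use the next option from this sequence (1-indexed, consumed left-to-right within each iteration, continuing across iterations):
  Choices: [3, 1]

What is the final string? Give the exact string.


Answer: BXB

Derivation:
Step 0: BX
Step 1: BXB  (used choices [3])
Step 2: BXB  (used choices [1])


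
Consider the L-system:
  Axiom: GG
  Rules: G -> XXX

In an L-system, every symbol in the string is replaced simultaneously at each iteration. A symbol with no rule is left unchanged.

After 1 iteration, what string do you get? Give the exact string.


Answer: XXXXXX

Derivation:
Step 0: GG
Step 1: XXXXXX


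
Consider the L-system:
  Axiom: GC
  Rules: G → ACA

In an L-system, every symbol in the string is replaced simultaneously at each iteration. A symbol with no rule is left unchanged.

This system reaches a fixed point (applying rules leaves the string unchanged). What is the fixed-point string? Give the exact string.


Answer: ACAC

Derivation:
Step 0: GC
Step 1: ACAC
Step 2: ACAC  (unchanged — fixed point at step 1)


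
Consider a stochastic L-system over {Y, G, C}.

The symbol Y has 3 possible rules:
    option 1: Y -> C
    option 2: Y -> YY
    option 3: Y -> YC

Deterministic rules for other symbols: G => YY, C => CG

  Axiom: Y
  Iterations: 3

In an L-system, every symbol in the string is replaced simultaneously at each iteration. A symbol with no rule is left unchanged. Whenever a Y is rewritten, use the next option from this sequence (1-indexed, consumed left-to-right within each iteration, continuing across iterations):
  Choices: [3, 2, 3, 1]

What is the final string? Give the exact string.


Step 0: Y
Step 1: YC  (used choices [3])
Step 2: YYCG  (used choices [2])
Step 3: YCCCGYY  (used choices [3, 1])

Answer: YCCCGYY


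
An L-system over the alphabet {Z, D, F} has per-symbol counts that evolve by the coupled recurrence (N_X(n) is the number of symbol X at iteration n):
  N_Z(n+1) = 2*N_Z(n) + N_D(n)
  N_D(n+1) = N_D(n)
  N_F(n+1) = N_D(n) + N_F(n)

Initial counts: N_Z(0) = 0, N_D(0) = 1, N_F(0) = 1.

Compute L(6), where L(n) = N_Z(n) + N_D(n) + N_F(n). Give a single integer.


Step 0: N_Z=0, N_D=1, N_F=1, L=2
Step 1: N_Z=1, N_D=1, N_F=2, L=4
Step 2: N_Z=3, N_D=1, N_F=3, L=7
Step 3: N_Z=7, N_D=1, N_F=4, L=12
Step 4: N_Z=15, N_D=1, N_F=5, L=21
Step 5: N_Z=31, N_D=1, N_F=6, L=38
Step 6: N_Z=63, N_D=1, N_F=7, L=71

Answer: 71


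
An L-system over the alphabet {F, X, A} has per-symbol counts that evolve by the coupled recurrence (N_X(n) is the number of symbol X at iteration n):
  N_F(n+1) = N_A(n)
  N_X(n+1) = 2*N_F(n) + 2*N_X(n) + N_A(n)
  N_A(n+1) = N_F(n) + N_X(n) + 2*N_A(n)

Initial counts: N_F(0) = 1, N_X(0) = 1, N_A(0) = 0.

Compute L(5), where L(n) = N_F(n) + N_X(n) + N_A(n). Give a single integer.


Answer: 792

Derivation:
Step 0: N_F=1, N_X=1, N_A=0, L=2
Step 1: N_F=0, N_X=4, N_A=2, L=6
Step 2: N_F=2, N_X=10, N_A=8, L=20
Step 3: N_F=8, N_X=32, N_A=28, L=68
Step 4: N_F=28, N_X=108, N_A=96, L=232
Step 5: N_F=96, N_X=368, N_A=328, L=792


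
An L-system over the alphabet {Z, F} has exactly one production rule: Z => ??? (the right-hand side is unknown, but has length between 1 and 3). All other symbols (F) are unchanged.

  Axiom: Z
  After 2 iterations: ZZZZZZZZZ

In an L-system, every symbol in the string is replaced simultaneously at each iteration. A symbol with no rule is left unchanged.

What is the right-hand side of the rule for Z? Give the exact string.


Answer: ZZZ

Derivation:
Trying Z => ZZZ:
  Step 0: Z
  Step 1: ZZZ
  Step 2: ZZZZZZZZZ
Matches the given result.


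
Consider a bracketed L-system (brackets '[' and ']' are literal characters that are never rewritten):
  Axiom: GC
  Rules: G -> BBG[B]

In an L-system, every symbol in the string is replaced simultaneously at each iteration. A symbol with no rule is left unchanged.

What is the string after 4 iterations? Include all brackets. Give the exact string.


Answer: BBBBBBBBG[B][B][B][B]C

Derivation:
Step 0: GC
Step 1: BBG[B]C
Step 2: BBBBG[B][B]C
Step 3: BBBBBBG[B][B][B]C
Step 4: BBBBBBBBG[B][B][B][B]C


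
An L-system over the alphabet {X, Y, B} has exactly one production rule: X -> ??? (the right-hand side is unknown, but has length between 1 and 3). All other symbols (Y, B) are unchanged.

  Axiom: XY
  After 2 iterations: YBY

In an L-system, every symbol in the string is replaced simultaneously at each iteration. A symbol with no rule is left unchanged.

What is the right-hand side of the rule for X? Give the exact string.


Trying X -> YB:
  Step 0: XY
  Step 1: YBY
  Step 2: YBY
Matches the given result.

Answer: YB


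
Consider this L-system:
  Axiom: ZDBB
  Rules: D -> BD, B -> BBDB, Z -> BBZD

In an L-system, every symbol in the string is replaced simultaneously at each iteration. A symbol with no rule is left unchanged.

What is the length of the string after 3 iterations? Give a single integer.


Step 0: length = 4
Step 1: length = 14
Step 2: length = 48
Step 3: length = 164

Answer: 164


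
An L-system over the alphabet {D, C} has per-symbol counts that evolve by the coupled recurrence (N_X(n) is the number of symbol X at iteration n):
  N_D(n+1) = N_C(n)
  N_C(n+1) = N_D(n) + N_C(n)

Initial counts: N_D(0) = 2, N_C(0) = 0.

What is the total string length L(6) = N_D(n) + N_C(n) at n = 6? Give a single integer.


Step 0: N_D=2, N_C=0, L=2
Step 1: N_D=0, N_C=2, L=2
Step 2: N_D=2, N_C=2, L=4
Step 3: N_D=2, N_C=4, L=6
Step 4: N_D=4, N_C=6, L=10
Step 5: N_D=6, N_C=10, L=16
Step 6: N_D=10, N_C=16, L=26

Answer: 26


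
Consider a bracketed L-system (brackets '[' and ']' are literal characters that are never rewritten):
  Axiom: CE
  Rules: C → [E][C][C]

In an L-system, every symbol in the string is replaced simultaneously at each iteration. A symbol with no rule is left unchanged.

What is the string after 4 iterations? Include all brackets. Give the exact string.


Answer: [E][[E][[E][[E][C][C]][[E][C][C]]][[E][[E][C][C]][[E][C][C]]]][[E][[E][[E][C][C]][[E][C][C]]][[E][[E][C][C]][[E][C][C]]]]E

Derivation:
Step 0: CE
Step 1: [E][C][C]E
Step 2: [E][[E][C][C]][[E][C][C]]E
Step 3: [E][[E][[E][C][C]][[E][C][C]]][[E][[E][C][C]][[E][C][C]]]E
Step 4: [E][[E][[E][[E][C][C]][[E][C][C]]][[E][[E][C][C]][[E][C][C]]]][[E][[E][[E][C][C]][[E][C][C]]][[E][[E][C][C]][[E][C][C]]]]E


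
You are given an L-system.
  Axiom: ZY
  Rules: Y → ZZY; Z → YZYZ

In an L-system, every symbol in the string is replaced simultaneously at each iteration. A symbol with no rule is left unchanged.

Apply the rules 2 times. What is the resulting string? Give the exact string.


Step 0: ZY
Step 1: YZYZZZY
Step 2: ZZYYZYZZZYYZYZYZYZYZYZZZY

Answer: ZZYYZYZZZYYZYZYZYZYZYZZZY


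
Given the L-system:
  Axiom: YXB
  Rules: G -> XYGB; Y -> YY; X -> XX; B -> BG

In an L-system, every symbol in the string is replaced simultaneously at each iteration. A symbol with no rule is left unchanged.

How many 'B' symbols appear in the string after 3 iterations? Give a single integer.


Step 0: YXB  (1 'B')
Step 1: YYXXBG  (1 'B')
Step 2: YYYYXXXXBGXYGB  (2 'B')
Step 3: YYYYYYYYXXXXXXXXBGXYGBXXYYXYGBBG  (4 'B')

Answer: 4


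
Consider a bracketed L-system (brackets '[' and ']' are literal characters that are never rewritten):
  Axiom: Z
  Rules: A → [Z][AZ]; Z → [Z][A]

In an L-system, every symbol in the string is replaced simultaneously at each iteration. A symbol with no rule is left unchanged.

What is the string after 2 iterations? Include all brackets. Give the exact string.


Answer: [[Z][A]][[Z][AZ]]

Derivation:
Step 0: Z
Step 1: [Z][A]
Step 2: [[Z][A]][[Z][AZ]]


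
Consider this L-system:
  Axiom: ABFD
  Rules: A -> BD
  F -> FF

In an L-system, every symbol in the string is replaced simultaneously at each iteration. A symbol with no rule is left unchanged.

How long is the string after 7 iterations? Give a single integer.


Answer: 132

Derivation:
Step 0: length = 4
Step 1: length = 6
Step 2: length = 8
Step 3: length = 12
Step 4: length = 20
Step 5: length = 36
Step 6: length = 68
Step 7: length = 132


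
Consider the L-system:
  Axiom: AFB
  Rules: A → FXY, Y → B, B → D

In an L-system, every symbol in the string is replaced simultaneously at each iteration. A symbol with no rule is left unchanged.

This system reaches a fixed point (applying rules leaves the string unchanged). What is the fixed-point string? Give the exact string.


Answer: FXDFD

Derivation:
Step 0: AFB
Step 1: FXYFD
Step 2: FXBFD
Step 3: FXDFD
Step 4: FXDFD  (unchanged — fixed point at step 3)


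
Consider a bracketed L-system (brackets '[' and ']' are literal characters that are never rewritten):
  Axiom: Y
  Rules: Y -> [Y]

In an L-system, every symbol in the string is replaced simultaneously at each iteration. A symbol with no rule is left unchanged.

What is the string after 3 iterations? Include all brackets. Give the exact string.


Answer: [[[Y]]]

Derivation:
Step 0: Y
Step 1: [Y]
Step 2: [[Y]]
Step 3: [[[Y]]]


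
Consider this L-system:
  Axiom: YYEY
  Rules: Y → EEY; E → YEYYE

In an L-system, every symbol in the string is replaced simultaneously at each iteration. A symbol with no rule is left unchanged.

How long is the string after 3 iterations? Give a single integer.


Step 0: length = 4
Step 1: length = 14
Step 2: length = 58
Step 3: length = 230

Answer: 230


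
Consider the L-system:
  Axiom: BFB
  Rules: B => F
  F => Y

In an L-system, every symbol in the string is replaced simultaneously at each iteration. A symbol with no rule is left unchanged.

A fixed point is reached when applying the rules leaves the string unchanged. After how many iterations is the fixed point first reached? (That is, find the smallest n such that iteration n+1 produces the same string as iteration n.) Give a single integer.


Answer: 2

Derivation:
Step 0: BFB
Step 1: FYF
Step 2: YYY
Step 3: YYY  (unchanged — fixed point at step 2)


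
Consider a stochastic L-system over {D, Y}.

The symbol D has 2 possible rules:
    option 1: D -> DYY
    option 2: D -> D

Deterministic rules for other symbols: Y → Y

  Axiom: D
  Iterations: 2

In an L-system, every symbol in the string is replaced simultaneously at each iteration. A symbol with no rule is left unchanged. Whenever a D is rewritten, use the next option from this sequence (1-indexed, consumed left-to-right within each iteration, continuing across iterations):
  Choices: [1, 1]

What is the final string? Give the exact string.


Answer: DYYYY

Derivation:
Step 0: D
Step 1: DYY  (used choices [1])
Step 2: DYYYY  (used choices [1])


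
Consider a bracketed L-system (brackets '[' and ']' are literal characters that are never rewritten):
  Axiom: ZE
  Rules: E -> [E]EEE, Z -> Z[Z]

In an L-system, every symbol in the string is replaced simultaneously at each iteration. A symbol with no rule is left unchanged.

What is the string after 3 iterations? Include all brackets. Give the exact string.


Step 0: ZE
Step 1: Z[Z][E]EEE
Step 2: Z[Z][Z[Z]][[E]EEE][E]EEE[E]EEE[E]EEE
Step 3: Z[Z][Z[Z]][Z[Z][Z[Z]]][[[E]EEE][E]EEE[E]EEE[E]EEE][[E]EEE][E]EEE[E]EEE[E]EEE[[E]EEE][E]EEE[E]EEE[E]EEE[[E]EEE][E]EEE[E]EEE[E]EEE

Answer: Z[Z][Z[Z]][Z[Z][Z[Z]]][[[E]EEE][E]EEE[E]EEE[E]EEE][[E]EEE][E]EEE[E]EEE[E]EEE[[E]EEE][E]EEE[E]EEE[E]EEE[[E]EEE][E]EEE[E]EEE[E]EEE


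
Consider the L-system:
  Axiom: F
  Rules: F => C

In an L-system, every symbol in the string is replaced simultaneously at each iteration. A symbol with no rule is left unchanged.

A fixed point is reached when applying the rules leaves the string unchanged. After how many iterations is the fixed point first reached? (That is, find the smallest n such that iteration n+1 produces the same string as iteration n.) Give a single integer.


Step 0: F
Step 1: C
Step 2: C  (unchanged — fixed point at step 1)

Answer: 1


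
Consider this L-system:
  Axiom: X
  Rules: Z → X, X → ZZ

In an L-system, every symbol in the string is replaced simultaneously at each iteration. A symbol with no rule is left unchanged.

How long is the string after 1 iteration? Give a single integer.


Step 0: length = 1
Step 1: length = 2

Answer: 2


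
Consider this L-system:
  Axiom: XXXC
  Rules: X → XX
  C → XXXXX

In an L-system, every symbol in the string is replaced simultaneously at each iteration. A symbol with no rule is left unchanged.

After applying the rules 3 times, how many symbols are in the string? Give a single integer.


Answer: 44

Derivation:
Step 0: length = 4
Step 1: length = 11
Step 2: length = 22
Step 3: length = 44


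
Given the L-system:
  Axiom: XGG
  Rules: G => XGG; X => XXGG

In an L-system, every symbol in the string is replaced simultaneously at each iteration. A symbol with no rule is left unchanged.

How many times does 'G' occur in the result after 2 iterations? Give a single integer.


Step 0: XGG  (2 'G')
Step 1: XXGGXGGXGG  (6 'G')
Step 2: XXGGXXGGXGGXGGXXGGXGGXGGXXGGXGGXGG  (20 'G')

Answer: 20


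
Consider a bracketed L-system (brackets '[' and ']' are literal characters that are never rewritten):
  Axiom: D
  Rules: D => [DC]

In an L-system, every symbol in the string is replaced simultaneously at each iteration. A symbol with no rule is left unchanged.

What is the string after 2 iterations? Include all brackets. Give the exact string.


Step 0: D
Step 1: [DC]
Step 2: [[DC]C]

Answer: [[DC]C]


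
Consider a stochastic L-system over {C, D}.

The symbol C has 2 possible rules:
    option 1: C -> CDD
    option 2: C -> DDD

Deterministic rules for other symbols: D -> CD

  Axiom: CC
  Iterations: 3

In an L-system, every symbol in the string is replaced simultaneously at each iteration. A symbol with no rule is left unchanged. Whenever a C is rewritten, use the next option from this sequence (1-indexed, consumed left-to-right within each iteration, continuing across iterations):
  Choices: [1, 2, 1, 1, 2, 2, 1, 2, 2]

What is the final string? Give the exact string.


Step 0: CC
Step 1: CDDDDD  (used choices [1, 2])
Step 2: CDDCDCDCDCDCD  (used choices [1])
Step 3: CDDCDCDDDDCDDDDCDCDDCDDDDCDDDDCD  (used choices [1, 2, 2, 1, 2, 2])

Answer: CDDCDCDDDDCDDDDCDCDDCDDDDCDDDDCD


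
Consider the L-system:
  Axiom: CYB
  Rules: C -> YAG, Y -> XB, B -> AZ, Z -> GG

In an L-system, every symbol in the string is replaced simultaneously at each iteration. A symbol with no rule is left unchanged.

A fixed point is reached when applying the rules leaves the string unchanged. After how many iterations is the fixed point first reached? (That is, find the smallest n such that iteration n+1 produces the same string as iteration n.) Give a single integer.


Answer: 4

Derivation:
Step 0: CYB
Step 1: YAGXBAZ
Step 2: XBAGXAZAGG
Step 3: XAZAGXAGGAGG
Step 4: XAGGAGXAGGAGG
Step 5: XAGGAGXAGGAGG  (unchanged — fixed point at step 4)


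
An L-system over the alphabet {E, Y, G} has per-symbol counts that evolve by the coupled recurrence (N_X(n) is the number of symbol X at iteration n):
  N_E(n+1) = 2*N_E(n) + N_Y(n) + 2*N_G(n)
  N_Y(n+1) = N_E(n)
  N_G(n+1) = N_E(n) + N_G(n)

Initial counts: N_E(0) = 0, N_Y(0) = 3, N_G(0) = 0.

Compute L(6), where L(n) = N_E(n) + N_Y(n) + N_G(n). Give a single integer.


Answer: 1206

Derivation:
Step 0: N_E=0, N_Y=3, N_G=0, L=3
Step 1: N_E=3, N_Y=0, N_G=0, L=3
Step 2: N_E=6, N_Y=3, N_G=3, L=12
Step 3: N_E=21, N_Y=6, N_G=9, L=36
Step 4: N_E=66, N_Y=21, N_G=30, L=117
Step 5: N_E=213, N_Y=66, N_G=96, L=375
Step 6: N_E=684, N_Y=213, N_G=309, L=1206


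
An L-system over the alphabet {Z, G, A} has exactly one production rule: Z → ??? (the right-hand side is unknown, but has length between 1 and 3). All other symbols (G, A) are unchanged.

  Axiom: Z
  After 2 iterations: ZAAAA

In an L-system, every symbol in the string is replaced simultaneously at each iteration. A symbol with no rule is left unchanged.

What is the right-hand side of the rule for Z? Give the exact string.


Trying Z → ZAA:
  Step 0: Z
  Step 1: ZAA
  Step 2: ZAAAA
Matches the given result.

Answer: ZAA


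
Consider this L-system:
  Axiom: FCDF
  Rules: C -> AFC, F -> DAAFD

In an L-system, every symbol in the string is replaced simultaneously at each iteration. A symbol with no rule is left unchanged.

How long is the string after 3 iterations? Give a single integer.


Step 0: length = 4
Step 1: length = 14
Step 2: length = 28
Step 3: length = 46

Answer: 46


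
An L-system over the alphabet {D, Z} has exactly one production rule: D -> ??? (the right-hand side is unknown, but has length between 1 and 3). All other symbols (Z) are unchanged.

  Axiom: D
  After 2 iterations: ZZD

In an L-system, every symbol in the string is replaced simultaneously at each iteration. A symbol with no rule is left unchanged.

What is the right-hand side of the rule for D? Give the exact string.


Answer: ZD

Derivation:
Trying D -> ZD:
  Step 0: D
  Step 1: ZD
  Step 2: ZZD
Matches the given result.


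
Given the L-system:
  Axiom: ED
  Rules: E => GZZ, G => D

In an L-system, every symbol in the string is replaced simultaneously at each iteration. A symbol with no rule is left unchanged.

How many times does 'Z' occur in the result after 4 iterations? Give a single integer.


Answer: 2

Derivation:
Step 0: ED  (0 'Z')
Step 1: GZZD  (2 'Z')
Step 2: DZZD  (2 'Z')
Step 3: DZZD  (2 'Z')
Step 4: DZZD  (2 'Z')


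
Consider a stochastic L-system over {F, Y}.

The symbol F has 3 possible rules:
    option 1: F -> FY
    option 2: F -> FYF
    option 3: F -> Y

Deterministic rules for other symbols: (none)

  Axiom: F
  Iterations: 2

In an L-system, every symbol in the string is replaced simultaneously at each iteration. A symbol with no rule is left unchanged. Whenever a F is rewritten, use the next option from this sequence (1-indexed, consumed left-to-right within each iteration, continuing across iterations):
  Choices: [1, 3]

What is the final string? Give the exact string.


Step 0: F
Step 1: FY  (used choices [1])
Step 2: YY  (used choices [3])

Answer: YY


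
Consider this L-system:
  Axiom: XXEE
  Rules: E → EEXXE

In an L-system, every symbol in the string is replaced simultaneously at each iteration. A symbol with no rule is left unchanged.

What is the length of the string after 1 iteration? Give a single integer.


Answer: 12

Derivation:
Step 0: length = 4
Step 1: length = 12


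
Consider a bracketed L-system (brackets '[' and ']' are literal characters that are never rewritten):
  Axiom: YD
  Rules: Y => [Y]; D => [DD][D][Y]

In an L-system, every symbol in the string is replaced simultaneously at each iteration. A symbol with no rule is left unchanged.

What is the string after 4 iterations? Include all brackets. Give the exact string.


Step 0: YD
Step 1: [Y][DD][D][Y]
Step 2: [[Y]][[DD][D][Y][DD][D][Y]][[DD][D][Y]][[Y]]
Step 3: [[[Y]]][[[DD][D][Y][DD][D][Y]][[DD][D][Y]][[Y]][[DD][D][Y][DD][D][Y]][[DD][D][Y]][[Y]]][[[DD][D][Y][DD][D][Y]][[DD][D][Y]][[Y]]][[[Y]]]
Step 4: [[[[Y]]]][[[[DD][D][Y][DD][D][Y]][[DD][D][Y]][[Y]][[DD][D][Y][DD][D][Y]][[DD][D][Y]][[Y]]][[[DD][D][Y][DD][D][Y]][[DD][D][Y]][[Y]]][[[Y]]][[[DD][D][Y][DD][D][Y]][[DD][D][Y]][[Y]][[DD][D][Y][DD][D][Y]][[DD][D][Y]][[Y]]][[[DD][D][Y][DD][D][Y]][[DD][D][Y]][[Y]]][[[Y]]]][[[[DD][D][Y][DD][D][Y]][[DD][D][Y]][[Y]][[DD][D][Y][DD][D][Y]][[DD][D][Y]][[Y]]][[[DD][D][Y][DD][D][Y]][[DD][D][Y]][[Y]]][[[Y]]]][[[[Y]]]]

Answer: [[[[Y]]]][[[[DD][D][Y][DD][D][Y]][[DD][D][Y]][[Y]][[DD][D][Y][DD][D][Y]][[DD][D][Y]][[Y]]][[[DD][D][Y][DD][D][Y]][[DD][D][Y]][[Y]]][[[Y]]][[[DD][D][Y][DD][D][Y]][[DD][D][Y]][[Y]][[DD][D][Y][DD][D][Y]][[DD][D][Y]][[Y]]][[[DD][D][Y][DD][D][Y]][[DD][D][Y]][[Y]]][[[Y]]]][[[[DD][D][Y][DD][D][Y]][[DD][D][Y]][[Y]][[DD][D][Y][DD][D][Y]][[DD][D][Y]][[Y]]][[[DD][D][Y][DD][D][Y]][[DD][D][Y]][[Y]]][[[Y]]]][[[[Y]]]]


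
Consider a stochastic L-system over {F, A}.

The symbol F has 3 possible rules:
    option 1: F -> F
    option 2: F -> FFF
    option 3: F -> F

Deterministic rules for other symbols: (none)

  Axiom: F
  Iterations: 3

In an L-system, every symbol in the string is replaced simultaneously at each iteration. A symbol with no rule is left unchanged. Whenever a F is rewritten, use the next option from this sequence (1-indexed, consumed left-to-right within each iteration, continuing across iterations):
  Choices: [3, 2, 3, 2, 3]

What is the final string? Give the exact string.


Answer: FFFFF

Derivation:
Step 0: F
Step 1: F  (used choices [3])
Step 2: FFF  (used choices [2])
Step 3: FFFFF  (used choices [3, 2, 3])


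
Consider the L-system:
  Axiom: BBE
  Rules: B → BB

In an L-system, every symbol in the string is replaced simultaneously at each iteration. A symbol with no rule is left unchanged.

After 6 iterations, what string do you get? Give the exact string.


Answer: BBBBBBBBBBBBBBBBBBBBBBBBBBBBBBBBBBBBBBBBBBBBBBBBBBBBBBBBBBBBBBBBBBBBBBBBBBBBBBBBBBBBBBBBBBBBBBBBBBBBBBBBBBBBBBBBBBBBBBBBBBBBBBBBE

Derivation:
Step 0: BBE
Step 1: BBBBE
Step 2: BBBBBBBBE
Step 3: BBBBBBBBBBBBBBBBE
Step 4: BBBBBBBBBBBBBBBBBBBBBBBBBBBBBBBBE
Step 5: BBBBBBBBBBBBBBBBBBBBBBBBBBBBBBBBBBBBBBBBBBBBBBBBBBBBBBBBBBBBBBBBE
Step 6: BBBBBBBBBBBBBBBBBBBBBBBBBBBBBBBBBBBBBBBBBBBBBBBBBBBBBBBBBBBBBBBBBBBBBBBBBBBBBBBBBBBBBBBBBBBBBBBBBBBBBBBBBBBBBBBBBBBBBBBBBBBBBBBBE


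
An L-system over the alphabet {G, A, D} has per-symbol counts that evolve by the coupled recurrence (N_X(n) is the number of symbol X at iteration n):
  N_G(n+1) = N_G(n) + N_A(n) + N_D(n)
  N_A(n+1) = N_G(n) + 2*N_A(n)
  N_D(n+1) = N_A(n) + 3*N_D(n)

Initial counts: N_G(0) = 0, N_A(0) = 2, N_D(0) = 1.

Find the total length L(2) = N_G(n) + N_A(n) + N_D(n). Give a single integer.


Answer: 42

Derivation:
Step 0: N_G=0, N_A=2, N_D=1, L=3
Step 1: N_G=3, N_A=4, N_D=5, L=12
Step 2: N_G=12, N_A=11, N_D=19, L=42


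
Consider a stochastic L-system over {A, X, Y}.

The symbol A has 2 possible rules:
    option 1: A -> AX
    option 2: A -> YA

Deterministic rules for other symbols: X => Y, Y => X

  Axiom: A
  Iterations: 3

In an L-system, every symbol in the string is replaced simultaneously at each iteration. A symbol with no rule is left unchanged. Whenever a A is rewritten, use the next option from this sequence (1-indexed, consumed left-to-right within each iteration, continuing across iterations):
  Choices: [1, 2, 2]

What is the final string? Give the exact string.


Answer: XYAX

Derivation:
Step 0: A
Step 1: AX  (used choices [1])
Step 2: YAY  (used choices [2])
Step 3: XYAX  (used choices [2])


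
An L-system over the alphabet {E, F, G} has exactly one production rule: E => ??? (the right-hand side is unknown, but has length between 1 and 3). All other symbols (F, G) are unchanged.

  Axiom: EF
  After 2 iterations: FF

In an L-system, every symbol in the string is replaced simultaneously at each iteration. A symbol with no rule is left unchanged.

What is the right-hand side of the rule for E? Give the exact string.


Answer: F

Derivation:
Trying E => F:
  Step 0: EF
  Step 1: FF
  Step 2: FF
Matches the given result.


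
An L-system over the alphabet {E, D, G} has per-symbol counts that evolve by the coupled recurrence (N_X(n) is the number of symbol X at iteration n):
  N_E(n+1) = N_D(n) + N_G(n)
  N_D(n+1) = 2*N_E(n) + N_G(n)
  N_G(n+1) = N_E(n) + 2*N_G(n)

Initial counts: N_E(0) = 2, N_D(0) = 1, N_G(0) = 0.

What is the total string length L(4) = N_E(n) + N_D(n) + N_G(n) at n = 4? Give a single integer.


Answer: 108

Derivation:
Step 0: N_E=2, N_D=1, N_G=0, L=3
Step 1: N_E=1, N_D=4, N_G=2, L=7
Step 2: N_E=6, N_D=4, N_G=5, L=15
Step 3: N_E=9, N_D=17, N_G=16, L=42
Step 4: N_E=33, N_D=34, N_G=41, L=108


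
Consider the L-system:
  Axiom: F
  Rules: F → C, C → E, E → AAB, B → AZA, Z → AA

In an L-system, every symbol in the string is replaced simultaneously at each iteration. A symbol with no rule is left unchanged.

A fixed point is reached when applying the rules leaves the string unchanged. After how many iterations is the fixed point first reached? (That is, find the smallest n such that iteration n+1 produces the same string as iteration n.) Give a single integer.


Step 0: F
Step 1: C
Step 2: E
Step 3: AAB
Step 4: AAAZA
Step 5: AAAAAA
Step 6: AAAAAA  (unchanged — fixed point at step 5)

Answer: 5


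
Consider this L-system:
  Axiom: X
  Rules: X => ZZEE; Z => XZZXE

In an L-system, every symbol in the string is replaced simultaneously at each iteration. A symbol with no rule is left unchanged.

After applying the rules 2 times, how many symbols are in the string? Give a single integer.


Step 0: length = 1
Step 1: length = 4
Step 2: length = 12

Answer: 12


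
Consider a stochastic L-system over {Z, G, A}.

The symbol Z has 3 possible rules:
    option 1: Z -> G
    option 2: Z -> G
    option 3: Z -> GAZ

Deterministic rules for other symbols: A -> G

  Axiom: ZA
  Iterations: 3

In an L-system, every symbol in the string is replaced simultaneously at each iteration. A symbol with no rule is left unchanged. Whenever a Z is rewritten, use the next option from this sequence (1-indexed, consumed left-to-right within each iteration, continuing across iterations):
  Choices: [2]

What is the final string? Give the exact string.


Answer: GG

Derivation:
Step 0: ZA
Step 1: GG  (used choices [2])
Step 2: GG  (used choices [])
Step 3: GG  (used choices [])
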